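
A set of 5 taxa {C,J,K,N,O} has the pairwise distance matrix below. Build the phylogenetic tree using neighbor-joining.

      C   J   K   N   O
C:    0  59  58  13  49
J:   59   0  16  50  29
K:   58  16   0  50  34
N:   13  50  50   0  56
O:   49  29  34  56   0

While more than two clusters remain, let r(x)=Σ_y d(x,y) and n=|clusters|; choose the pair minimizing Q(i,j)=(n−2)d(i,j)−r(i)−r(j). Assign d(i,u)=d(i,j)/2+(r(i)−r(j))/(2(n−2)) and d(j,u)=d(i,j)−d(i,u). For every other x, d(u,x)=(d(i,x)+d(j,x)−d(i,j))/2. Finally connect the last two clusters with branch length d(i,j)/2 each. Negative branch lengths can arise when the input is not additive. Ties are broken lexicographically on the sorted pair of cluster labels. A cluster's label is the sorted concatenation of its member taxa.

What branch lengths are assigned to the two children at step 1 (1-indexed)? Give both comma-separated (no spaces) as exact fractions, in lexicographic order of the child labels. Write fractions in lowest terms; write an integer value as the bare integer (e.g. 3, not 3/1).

49/6,29/6

step 1: merge (C,N) at d=13, Q=-309; branch lengths C→49/6, N→29/6; new cluster CN
  updated: d(CN,J)=48, d(CN,K)=95/2, d(CN,O)=46
step 2: merge (CN,O) at d=46, Q=-317/2; branch lengths CN→249/8, O→119/8; new cluster CNO
  updated: d(CNO,J)=31/2, d(CNO,K)=71/4
step 3: merge (CNO,J) at d=31/2, Q=-197/4; branch lengths CNO→69/8, J→55/8; new cluster CJNO
  updated: d(CJNO,K)=73/8
step 4: merge (CJNO,K) at d=73/8; branch lengths CJNO→73/16, K→73/16; new cluster CJKNO
final tree: ((((C:49/6,N:29/6):249/8,O:119/8):69/8,J:55/8):73/16,K:73/16)
total length: 669/8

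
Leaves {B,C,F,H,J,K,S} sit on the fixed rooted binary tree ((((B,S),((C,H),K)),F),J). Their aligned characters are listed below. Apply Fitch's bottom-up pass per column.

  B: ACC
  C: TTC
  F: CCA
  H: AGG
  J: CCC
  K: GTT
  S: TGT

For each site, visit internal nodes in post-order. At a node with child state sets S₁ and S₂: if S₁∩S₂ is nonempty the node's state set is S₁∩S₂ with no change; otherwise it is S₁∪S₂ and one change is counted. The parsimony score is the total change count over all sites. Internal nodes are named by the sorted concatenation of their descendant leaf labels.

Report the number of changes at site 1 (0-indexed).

site 0, node BS: B={A} ∪ S={T} → {A,T} (+1)
site 0, node CH: C={T} ∪ H={A} → {A,T} (+1)
site 0, node CHK: CH={A,T} ∪ K={G} → {A,G,T} (+1)
site 0, node BCHKS: BS={A,T} ∩ CHK={A,G,T} → {A,T} (+0)
site 0, node BCFHKS: BCHKS={A,T} ∪ F={C} → {A,C,T} (+1)
site 0, node BCFHJKS: BCFHKS={A,C,T} ∩ J={C} → {C} (+0)
site 1, node BS: B={C} ∪ S={G} → {C,G} (+1)
site 1, node CH: C={T} ∪ H={G} → {G,T} (+1)
site 1, node CHK: CH={G,T} ∩ K={T} → {T} (+0)
site 1, node BCHKS: BS={C,G} ∪ CHK={T} → {C,G,T} (+1)
site 1, node BCFHKS: BCHKS={C,G,T} ∩ F={C} → {C} (+0)
site 1, node BCFHJKS: BCFHKS={C} ∩ J={C} → {C} (+0)
site 2, node BS: B={C} ∪ S={T} → {C,T} (+1)
site 2, node CH: C={C} ∪ H={G} → {C,G} (+1)
site 2, node CHK: CH={C,G} ∪ K={T} → {C,G,T} (+1)
site 2, node BCHKS: BS={C,T} ∩ CHK={C,G,T} → {C,T} (+0)
site 2, node BCFHKS: BCHKS={C,T} ∪ F={A} → {A,C,T} (+1)
site 2, node BCFHJKS: BCFHKS={A,C,T} ∩ J={C} → {C} (+0)
per-site changes: [4, 3, 4]; total = 11

3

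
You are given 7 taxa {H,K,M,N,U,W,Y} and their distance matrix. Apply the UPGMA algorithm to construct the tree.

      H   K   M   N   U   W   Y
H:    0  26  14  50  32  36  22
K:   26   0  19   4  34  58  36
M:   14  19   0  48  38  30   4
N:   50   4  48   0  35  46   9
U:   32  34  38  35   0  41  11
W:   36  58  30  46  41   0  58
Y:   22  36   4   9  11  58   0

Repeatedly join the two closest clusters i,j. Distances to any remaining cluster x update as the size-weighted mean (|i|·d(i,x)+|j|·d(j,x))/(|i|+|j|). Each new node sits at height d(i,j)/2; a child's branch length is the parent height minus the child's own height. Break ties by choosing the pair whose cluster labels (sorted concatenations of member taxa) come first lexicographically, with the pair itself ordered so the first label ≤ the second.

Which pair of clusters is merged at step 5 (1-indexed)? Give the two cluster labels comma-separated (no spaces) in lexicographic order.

step 1: merge (K,N) at d=4; branch lengths K→2, N→2; new cluster KN
  updated: d(H,KN)=38, d(KN,M)=67/2, d(KN,U)=69/2, d(KN,W)=52, d(KN,Y)=45/2
step 2: merge (M,Y) at d=4; branch lengths M→2, Y→2; new cluster MY
  updated: d(H,MY)=18, d(KN,MY)=28, d(MY,U)=49/2, d(MY,W)=44
step 3: merge (H,MY) at d=18; branch lengths H→9, MY→7; new cluster HMY
  updated: d(HMY,KN)=94/3, d(HMY,U)=27, d(HMY,W)=124/3
step 4: merge (HMY,U) at d=27; branch lengths HMY→9/2, U→27/2; new cluster HMUY
  updated: d(HMUY,KN)=257/8, d(HMUY,W)=165/4
step 5: merge (HMUY,KN) at d=257/8; branch lengths HMUY→41/16, KN→225/16; new cluster HKMNUY
  updated: d(HKMNUY,W)=269/6
step 6: merge (HKMNUY,W) at d=269/6; branch lengths HKMNUY→305/48, W→269/12; new cluster HKMNUWY
final tree: ((((H:9,(M:2,Y:2):7):9/2,U:27/2):41/16,(K:2,N:2):225/16):305/48,W:269/12)
total length: 4195/48

HMUY,KN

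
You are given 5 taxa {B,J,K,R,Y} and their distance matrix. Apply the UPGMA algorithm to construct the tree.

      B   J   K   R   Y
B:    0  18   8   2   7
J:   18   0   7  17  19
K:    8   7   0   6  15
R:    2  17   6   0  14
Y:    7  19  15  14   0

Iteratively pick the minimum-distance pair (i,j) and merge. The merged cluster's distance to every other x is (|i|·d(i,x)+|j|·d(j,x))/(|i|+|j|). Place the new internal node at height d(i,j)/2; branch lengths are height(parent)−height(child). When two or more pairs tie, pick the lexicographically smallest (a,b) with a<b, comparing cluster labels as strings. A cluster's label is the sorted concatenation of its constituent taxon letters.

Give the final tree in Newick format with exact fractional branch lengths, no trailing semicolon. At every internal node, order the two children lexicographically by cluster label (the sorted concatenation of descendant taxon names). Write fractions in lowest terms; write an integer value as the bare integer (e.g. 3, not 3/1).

((((B:1,R:1):5/2,K:7/2):5/2,Y:6):13/8,J:61/8)

1. join B+R (d=2) ⇒ BR; edges |B|=1, |R|=1
  updated: d(BR,J)=35/2, d(BR,K)=7, d(BR,Y)=21/2
2. join BR+K (d=7) ⇒ BKR; edges |BR|=5/2, |K|=7/2
  updated: d(BKR,J)=14, d(BKR,Y)=12
3. join BKR+Y (d=12) ⇒ BKRY; edges |BKR|=5/2, |Y|=6
  updated: d(BKRY,J)=61/4
4. join BKRY+J (d=61/4) ⇒ BJKRY; edges |BKRY|=13/8, |J|=61/8
final tree: ((((B:1,R:1):5/2,K:7/2):5/2,Y:6):13/8,J:61/8)
total length: 103/4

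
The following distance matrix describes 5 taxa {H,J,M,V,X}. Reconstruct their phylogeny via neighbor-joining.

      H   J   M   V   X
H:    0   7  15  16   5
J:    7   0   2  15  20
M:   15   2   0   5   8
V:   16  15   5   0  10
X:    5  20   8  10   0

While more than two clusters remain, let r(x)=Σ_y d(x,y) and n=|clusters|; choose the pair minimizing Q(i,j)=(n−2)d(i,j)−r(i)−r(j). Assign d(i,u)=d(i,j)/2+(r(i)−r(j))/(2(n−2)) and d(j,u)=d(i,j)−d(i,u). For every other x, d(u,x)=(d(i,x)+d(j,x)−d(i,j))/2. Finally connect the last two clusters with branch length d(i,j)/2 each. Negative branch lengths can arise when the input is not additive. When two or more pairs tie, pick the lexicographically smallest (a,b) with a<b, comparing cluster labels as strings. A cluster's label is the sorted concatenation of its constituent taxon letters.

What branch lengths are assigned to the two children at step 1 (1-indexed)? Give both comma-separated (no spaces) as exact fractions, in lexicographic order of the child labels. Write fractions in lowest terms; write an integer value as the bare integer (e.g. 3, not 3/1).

1. join H+X (d=5, Q=-71) ⇒ HX; edges |H|=5/2, |X|=5/2
  updated: d(HX,J)=11, d(HX,M)=9, d(HX,V)=21/2
2. join HX+V (d=21/2, Q=-40) ⇒ HVX; edges |HX|=21/4, |V|=21/4
  updated: d(HVX,J)=31/4, d(HVX,M)=7/4
3. join HVX+J (d=31/4, Q=-23/2) ⇒ HJVX; edges |HVX|=15/4, |J|=4
  updated: d(HJVX,M)=-2
4. join HJVX+M (d=-2) ⇒ HJMVX; edges |HJVX|=-1, |M|=-1
final tree: ((((H:5/2,X:5/2):21/4,V:21/4):15/4,J:4):-1,M:-1)
total length: 85/4

5/2,5/2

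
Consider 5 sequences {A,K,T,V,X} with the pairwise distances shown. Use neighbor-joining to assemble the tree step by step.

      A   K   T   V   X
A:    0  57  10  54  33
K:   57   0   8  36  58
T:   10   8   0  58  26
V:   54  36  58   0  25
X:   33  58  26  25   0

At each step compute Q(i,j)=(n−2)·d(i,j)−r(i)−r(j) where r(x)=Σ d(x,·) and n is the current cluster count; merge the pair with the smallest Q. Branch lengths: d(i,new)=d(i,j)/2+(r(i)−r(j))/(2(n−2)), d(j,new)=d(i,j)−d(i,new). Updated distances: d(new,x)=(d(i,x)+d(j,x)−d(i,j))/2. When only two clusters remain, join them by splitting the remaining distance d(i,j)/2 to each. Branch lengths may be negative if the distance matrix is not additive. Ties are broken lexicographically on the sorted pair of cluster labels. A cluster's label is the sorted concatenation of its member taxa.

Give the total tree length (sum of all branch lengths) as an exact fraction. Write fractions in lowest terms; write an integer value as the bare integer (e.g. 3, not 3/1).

309/4

iteration 1: select V,X (d=25, Q=-240); attach at lengths (53/3, 22/3); label the merged cluster VX
  updated: d(A,VX)=31, d(K,VX)=69/2, d(T,VX)=59/2
iteration 2: select A,VX (d=31, Q=-131); attach at lengths (65/4, 59/4); label the merged cluster AVX
  updated: d(AVX,K)=121/4, d(AVX,T)=17/4
iteration 3: select AVX,K (d=121/4, Q=-85/2); attach at lengths (53/4, 17); label the merged cluster AKVX
  updated: d(AKVX,T)=-9
iteration 4: select AKVX,T (d=-9); attach at lengths (-9/2, -9/2); label the merged cluster AKTVX
final tree: (((A:65/4,(V:53/3,X:22/3):59/4):53/4,K:17):-9/2,T:-9/2)
total length: 309/4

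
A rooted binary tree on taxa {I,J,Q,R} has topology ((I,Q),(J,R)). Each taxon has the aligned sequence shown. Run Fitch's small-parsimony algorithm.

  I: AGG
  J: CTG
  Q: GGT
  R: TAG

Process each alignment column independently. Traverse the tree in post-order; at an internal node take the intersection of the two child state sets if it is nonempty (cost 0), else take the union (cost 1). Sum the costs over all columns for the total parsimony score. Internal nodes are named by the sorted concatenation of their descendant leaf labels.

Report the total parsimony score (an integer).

IQ@0: {A} ∪ {G} = {A,G} (union, +1)
JR@0: {C} ∪ {T} = {C,T} (union, +1)
IJQR@0: {A,G} ∪ {C,T} = {A,C,G,T} (union, +1)
IQ@1: {G} ∩ {G} = {G} (intersection, +0)
JR@1: {T} ∪ {A} = {A,T} (union, +1)
IJQR@1: {G} ∪ {A,T} = {A,G,T} (union, +1)
IQ@2: {G} ∪ {T} = {G,T} (union, +1)
JR@2: {G} ∩ {G} = {G} (intersection, +0)
IJQR@2: {G,T} ∩ {G} = {G} (intersection, +0)
per-site changes: [3, 2, 1]; total = 6

6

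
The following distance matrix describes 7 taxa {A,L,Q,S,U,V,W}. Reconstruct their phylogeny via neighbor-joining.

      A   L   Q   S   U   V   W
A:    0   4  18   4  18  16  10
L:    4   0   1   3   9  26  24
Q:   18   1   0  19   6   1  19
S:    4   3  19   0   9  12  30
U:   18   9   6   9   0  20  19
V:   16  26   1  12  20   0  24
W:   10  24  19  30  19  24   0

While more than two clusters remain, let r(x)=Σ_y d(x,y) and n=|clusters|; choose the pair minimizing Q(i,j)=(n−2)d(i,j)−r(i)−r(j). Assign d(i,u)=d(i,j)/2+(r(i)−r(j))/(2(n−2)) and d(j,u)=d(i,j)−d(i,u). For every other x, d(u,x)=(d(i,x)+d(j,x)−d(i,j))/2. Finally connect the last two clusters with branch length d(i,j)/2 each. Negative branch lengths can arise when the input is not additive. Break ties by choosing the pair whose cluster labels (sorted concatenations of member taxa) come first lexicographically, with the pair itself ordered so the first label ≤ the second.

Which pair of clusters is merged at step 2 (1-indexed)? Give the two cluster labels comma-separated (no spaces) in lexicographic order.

step 1: merge (Q,V) at d=1, Q=-158; branch lengths Q→-3, V→4; new cluster QV
  updated: d(A,QV)=33/2, d(L,QV)=13, d(QV,S)=15, d(QV,U)=25/2, d(QV,W)=21
step 2: merge (A,W) at d=10, Q=-233/2; branch lengths A→-23/16, W→183/16; new cluster AW
  updated: d(AW,L)=9, d(AW,QV)=55/4, d(AW,S)=12, d(AW,U)=27/2
step 3: merge (L,S) at d=3, Q=-64; branch lengths L→2/3, S→7/3; new cluster LS
  updated: d(AW,LS)=9, d(LS,QV)=25/2, d(LS,U)=15/2
step 4: merge (AW,QV) at d=55/4, Q=-95/2; branch lengths AW→25/4, QV→15/2; new cluster AQVW
  updated: d(AQVW,LS)=31/8, d(AQVW,U)=49/8
step 5: merge (AQVW,LS) at d=31/8, Q=-35/2; branch lengths AQVW→5/4, LS→21/8; new cluster ALQSVW
  updated: d(ALQSVW,U)=39/8
step 6: merge (ALQSVW,U) at d=39/8; branch lengths ALQSVW→39/16, U→39/16; new cluster ALQSUVW
final tree: ((((A:-23/16,W:183/16):25/4,(Q:-3,V:4):15/2):5/4,(L:2/3,S:7/3):21/8):39/16,U:39/16)
total length: 73/2

A,W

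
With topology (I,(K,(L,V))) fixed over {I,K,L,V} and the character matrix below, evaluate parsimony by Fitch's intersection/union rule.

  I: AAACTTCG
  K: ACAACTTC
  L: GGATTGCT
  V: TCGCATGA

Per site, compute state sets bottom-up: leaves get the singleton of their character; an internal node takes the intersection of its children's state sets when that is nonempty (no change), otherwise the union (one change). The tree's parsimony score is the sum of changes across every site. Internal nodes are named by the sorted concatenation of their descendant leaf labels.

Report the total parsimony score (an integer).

15

site 0, node LV: L={G} ∪ V={T} → {G,T} (+1)
site 0, node KLV: K={A} ∪ LV={G,T} → {A,G,T} (+1)
site 0, node IKLV: I={A} ∩ KLV={A,G,T} → {A} (+0)
site 1, node LV: L={G} ∪ V={C} → {C,G} (+1)
site 1, node KLV: K={C} ∩ LV={C,G} → {C} (+0)
site 1, node IKLV: I={A} ∪ KLV={C} → {A,C} (+1)
site 2, node LV: L={A} ∪ V={G} → {A,G} (+1)
site 2, node KLV: K={A} ∩ LV={A,G} → {A} (+0)
site 2, node IKLV: I={A} ∩ KLV={A} → {A} (+0)
site 3, node LV: L={T} ∪ V={C} → {C,T} (+1)
site 3, node KLV: K={A} ∪ LV={C,T} → {A,C,T} (+1)
site 3, node IKLV: I={C} ∩ KLV={A,C,T} → {C} (+0)
site 4, node LV: L={T} ∪ V={A} → {A,T} (+1)
site 4, node KLV: K={C} ∪ LV={A,T} → {A,C,T} (+1)
site 4, node IKLV: I={T} ∩ KLV={A,C,T} → {T} (+0)
site 5, node LV: L={G} ∪ V={T} → {G,T} (+1)
site 5, node KLV: K={T} ∩ LV={G,T} → {T} (+0)
site 5, node IKLV: I={T} ∩ KLV={T} → {T} (+0)
site 6, node LV: L={C} ∪ V={G} → {C,G} (+1)
site 6, node KLV: K={T} ∪ LV={C,G} → {C,G,T} (+1)
site 6, node IKLV: I={C} ∩ KLV={C,G,T} → {C} (+0)
site 7, node LV: L={T} ∪ V={A} → {A,T} (+1)
site 7, node KLV: K={C} ∪ LV={A,T} → {A,C,T} (+1)
site 7, node IKLV: I={G} ∪ KLV={A,C,T} → {A,C,G,T} (+1)
per-site changes: [2, 2, 1, 2, 2, 1, 2, 3]; total = 15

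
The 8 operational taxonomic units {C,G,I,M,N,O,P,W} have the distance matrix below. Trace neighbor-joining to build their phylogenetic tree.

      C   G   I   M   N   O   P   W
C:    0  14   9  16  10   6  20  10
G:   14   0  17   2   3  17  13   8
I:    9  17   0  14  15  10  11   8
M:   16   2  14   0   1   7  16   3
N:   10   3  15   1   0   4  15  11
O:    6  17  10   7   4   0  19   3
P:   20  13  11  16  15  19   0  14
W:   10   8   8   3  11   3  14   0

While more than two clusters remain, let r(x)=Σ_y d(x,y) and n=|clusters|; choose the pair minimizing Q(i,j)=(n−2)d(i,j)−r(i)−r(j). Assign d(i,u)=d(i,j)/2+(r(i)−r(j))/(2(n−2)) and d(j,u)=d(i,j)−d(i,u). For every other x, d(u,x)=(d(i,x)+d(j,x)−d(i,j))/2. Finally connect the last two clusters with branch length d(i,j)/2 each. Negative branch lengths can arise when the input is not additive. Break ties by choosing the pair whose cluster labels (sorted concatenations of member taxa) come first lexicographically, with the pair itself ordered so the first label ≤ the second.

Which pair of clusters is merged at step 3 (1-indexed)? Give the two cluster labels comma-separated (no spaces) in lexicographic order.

GM,N

iteration 1: select I,P (d=11, Q=-126); attach at lengths (7/2, 15/2); label the merged cluster IP
  updated: d(C,IP)=9, d(G,IP)=19/2, d(IP,M)=19/2, d(IP,N)=19/2, d(IP,O)=9, d(IP,W)=11/2
iteration 2: select G,M (d=2, Q=-82); attach at lengths (5/2, -1/2); label the merged cluster GM
  updated: d(C,GM)=14, d(GM,IP)=17/2, d(GM,N)=1, d(GM,O)=11, d(GM,W)=9/2
iteration 3: select GM,N (d=1, Q=-141/2); attach at lengths (15/16, 1/16); label the merged cluster GMN
  updated: d(C,GMN)=23/2, d(GMN,IP)=17/2, d(GMN,O)=7, d(GMN,W)=29/4
iteration 4: select C,O (d=6, Q=-87/2); attach at lengths (59/12, 13/12); label the merged cluster CO
  updated: d(CO,GMN)=25/4, d(CO,IP)=6, d(CO,W)=7/2
iteration 5: select CO,GMN (d=25/4, Q=-101/4); attach at lengths (25/16, 75/16); label the merged cluster CGMNO
  updated: d(CGMNO,IP)=33/8, d(CGMNO,W)=9/4
iteration 6: select CGMNO,IP (d=33/8, Q=-95/8); attach at lengths (7/16, 59/16); label the merged cluster CGIMNOP
  updated: d(CGIMNOP,W)=29/16
iteration 7: select CGIMNOP,W (d=29/16); attach at lengths (29/32, 29/32); label the merged cluster CGIMNOPW
final tree: ((((C:59/12,O:13/12):25/16,((G:5/2,M:-1/2):15/16,N:1/16):75/16):7/16,(I:7/2,P:15/2):59/16):29/32,W:29/32)
total length: 515/16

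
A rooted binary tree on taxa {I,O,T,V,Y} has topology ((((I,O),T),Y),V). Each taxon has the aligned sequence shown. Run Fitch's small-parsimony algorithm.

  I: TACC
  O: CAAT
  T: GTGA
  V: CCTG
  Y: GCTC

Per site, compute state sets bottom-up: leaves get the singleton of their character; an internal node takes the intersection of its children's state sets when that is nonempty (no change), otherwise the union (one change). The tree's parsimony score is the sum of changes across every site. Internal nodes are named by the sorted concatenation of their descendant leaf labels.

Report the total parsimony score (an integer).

11

IO@0: {T} ∪ {C} = {C,T} (union, +1)
IOT@0: {C,T} ∪ {G} = {C,G,T} (union, +1)
IOTY@0: {C,G,T} ∩ {G} = {G} (intersection, +0)
IOTVY@0: {G} ∪ {C} = {C,G} (union, +1)
IO@1: {A} ∩ {A} = {A} (intersection, +0)
IOT@1: {A} ∪ {T} = {A,T} (union, +1)
IOTY@1: {A,T} ∪ {C} = {A,C,T} (union, +1)
IOTVY@1: {A,C,T} ∩ {C} = {C} (intersection, +0)
IO@2: {C} ∪ {A} = {A,C} (union, +1)
IOT@2: {A,C} ∪ {G} = {A,C,G} (union, +1)
IOTY@2: {A,C,G} ∪ {T} = {A,C,G,T} (union, +1)
IOTVY@2: {A,C,G,T} ∩ {T} = {T} (intersection, +0)
IO@3: {C} ∪ {T} = {C,T} (union, +1)
IOT@3: {C,T} ∪ {A} = {A,C,T} (union, +1)
IOTY@3: {A,C,T} ∩ {C} = {C} (intersection, +0)
IOTVY@3: {C} ∪ {G} = {C,G} (union, +1)
per-site changes: [3, 2, 3, 3]; total = 11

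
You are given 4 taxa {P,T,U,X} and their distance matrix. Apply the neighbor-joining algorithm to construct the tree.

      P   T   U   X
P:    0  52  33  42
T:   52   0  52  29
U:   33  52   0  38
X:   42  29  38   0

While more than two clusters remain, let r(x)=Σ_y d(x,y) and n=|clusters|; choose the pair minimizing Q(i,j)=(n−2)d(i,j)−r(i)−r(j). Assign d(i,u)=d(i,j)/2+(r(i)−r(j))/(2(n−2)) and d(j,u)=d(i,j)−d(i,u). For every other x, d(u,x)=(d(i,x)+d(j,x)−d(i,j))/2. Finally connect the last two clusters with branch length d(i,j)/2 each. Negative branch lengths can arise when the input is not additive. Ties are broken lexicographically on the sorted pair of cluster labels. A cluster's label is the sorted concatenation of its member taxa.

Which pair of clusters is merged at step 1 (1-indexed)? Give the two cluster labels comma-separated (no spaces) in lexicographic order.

step 1: merge (P,U) at d=33, Q=-184; branch lengths P→35/2, U→31/2; new cluster PU
  updated: d(PU,T)=71/2, d(PU,X)=47/2
step 2: merge (PU,T) at d=71/2, Q=-88; branch lengths PU→15, T→41/2; new cluster PTU
  updated: d(PTU,X)=17/2
step 3: merge (PTU,X) at d=17/2; branch lengths PTU→17/4, X→17/4; new cluster PTUX
final tree: (((P:35/2,U:31/2):15,T:41/2):17/4,X:17/4)
total length: 77

P,U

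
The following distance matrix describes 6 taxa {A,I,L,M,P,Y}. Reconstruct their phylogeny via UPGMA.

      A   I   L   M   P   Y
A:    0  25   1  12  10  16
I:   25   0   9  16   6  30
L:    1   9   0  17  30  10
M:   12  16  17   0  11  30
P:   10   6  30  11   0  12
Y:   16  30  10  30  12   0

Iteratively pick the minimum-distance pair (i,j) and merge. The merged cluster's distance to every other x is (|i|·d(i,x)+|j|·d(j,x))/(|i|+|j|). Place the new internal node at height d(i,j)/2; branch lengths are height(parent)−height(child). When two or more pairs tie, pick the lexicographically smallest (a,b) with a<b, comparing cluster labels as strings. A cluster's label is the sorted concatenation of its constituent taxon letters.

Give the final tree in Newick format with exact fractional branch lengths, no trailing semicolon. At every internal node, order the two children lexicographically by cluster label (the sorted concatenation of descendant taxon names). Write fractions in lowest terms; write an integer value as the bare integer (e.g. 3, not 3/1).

1. join A+L (d=1) ⇒ AL; edges |A|=1/2, |L|=1/2
  updated: d(AL,I)=17, d(AL,M)=29/2, d(AL,P)=20, d(AL,Y)=13
2. join I+P (d=6) ⇒ IP; edges |I|=3, |P|=3
  updated: d(AL,IP)=37/2, d(IP,M)=27/2, d(IP,Y)=21
3. join AL+Y (d=13) ⇒ ALY; edges |AL|=6, |Y|=13/2
  updated: d(ALY,IP)=58/3, d(ALY,M)=59/3
4. join IP+M (d=27/2) ⇒ IMP; edges |IP|=15/4, |M|=27/4
  updated: d(ALY,IMP)=175/9
5. join ALY+IMP (d=175/9) ⇒ AILMPY; edges |ALY|=29/9, |IMP|=107/36
final tree: (((A:1/2,L:1/2):6,Y:13/2):29/9,((I:3,P:3):15/4,M:27/4):107/36)
total length: 1303/36

(((A:1/2,L:1/2):6,Y:13/2):29/9,((I:3,P:3):15/4,M:27/4):107/36)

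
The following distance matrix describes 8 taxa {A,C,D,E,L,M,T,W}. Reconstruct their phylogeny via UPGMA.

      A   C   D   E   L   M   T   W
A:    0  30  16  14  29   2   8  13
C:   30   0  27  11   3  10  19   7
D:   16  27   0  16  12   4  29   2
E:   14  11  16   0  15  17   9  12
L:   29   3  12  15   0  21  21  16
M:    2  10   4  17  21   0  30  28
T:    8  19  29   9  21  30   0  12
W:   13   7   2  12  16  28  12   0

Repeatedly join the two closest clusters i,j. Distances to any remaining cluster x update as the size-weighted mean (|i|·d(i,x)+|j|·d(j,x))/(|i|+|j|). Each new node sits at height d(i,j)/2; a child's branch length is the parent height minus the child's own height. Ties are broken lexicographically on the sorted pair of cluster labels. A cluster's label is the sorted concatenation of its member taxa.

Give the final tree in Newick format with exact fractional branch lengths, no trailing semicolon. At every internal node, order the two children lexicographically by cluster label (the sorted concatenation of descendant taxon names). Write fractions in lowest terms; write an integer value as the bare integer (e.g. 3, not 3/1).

step 1: merge (A,M) at d=2; branch lengths A→1, M→1; new cluster AM
  updated: d(AM,C)=20, d(AM,D)=10, d(AM,E)=31/2, d(AM,L)=25, d(AM,T)=19, d(AM,W)=41/2
step 2: merge (D,W) at d=2; branch lengths D→1, W→1; new cluster DW
  updated: d(AM,DW)=61/4, d(C,DW)=17, d(DW,E)=14, d(DW,L)=14, d(DW,T)=41/2
step 3: merge (C,L) at d=3; branch lengths C→3/2, L→3/2; new cluster CL
  updated: d(AM,CL)=45/2, d(CL,DW)=31/2, d(CL,E)=13, d(CL,T)=20
step 4: merge (E,T) at d=9; branch lengths E→9/2, T→9/2; new cluster ET
  updated: d(AM,ET)=69/4, d(CL,ET)=33/2, d(DW,ET)=69/4
step 5: merge (AM,DW) at d=61/4; branch lengths AM→53/8, DW→53/8; new cluster ADMW
  updated: d(ADMW,CL)=19, d(ADMW,ET)=69/4
step 6: merge (CL,ET) at d=33/2; branch lengths CL→27/4, ET→15/4; new cluster CELT
  updated: d(ADMW,CELT)=145/8
step 7: merge (ADMW,CELT) at d=145/8; branch lengths ADMW→23/16, CELT→13/16; new cluster ACDELMTW
final tree: (((A:1,M:1):53/8,(D:1,W:1):53/8):23/16,((C:3/2,L:3/2):27/4,(E:9/2,T:9/2):15/4):13/16)
total length: 42

(((A:1,M:1):53/8,(D:1,W:1):53/8):23/16,((C:3/2,L:3/2):27/4,(E:9/2,T:9/2):15/4):13/16)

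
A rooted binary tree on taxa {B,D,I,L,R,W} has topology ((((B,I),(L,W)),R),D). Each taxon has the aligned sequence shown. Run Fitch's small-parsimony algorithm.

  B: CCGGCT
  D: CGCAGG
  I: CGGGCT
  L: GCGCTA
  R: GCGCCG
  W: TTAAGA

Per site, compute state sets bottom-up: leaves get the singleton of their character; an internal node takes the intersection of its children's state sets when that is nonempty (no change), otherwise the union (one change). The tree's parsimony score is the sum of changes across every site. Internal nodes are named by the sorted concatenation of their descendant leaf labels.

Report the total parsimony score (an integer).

[col 0] BI: children B:{C}, I:{C} ∩→ {C}; cost 0
[col 0] LW: children L:{G}, W:{T} ∪→ {G,T}; cost 1
[col 0] BILW: children BI:{C}, LW:{G,T} ∪→ {C,G,T}; cost 1
[col 0] BILRW: children BILW:{C,G,T}, R:{G} ∩→ {G}; cost 0
[col 0] BDILRW: children BILRW:{G}, D:{C} ∪→ {C,G}; cost 1
[col 1] BI: children B:{C}, I:{G} ∪→ {C,G}; cost 1
[col 1] LW: children L:{C}, W:{T} ∪→ {C,T}; cost 1
[col 1] BILW: children BI:{C,G}, LW:{C,T} ∩→ {C}; cost 0
[col 1] BILRW: children BILW:{C}, R:{C} ∩→ {C}; cost 0
[col 1] BDILRW: children BILRW:{C}, D:{G} ∪→ {C,G}; cost 1
[col 2] BI: children B:{G}, I:{G} ∩→ {G}; cost 0
[col 2] LW: children L:{G}, W:{A} ∪→ {A,G}; cost 1
[col 2] BILW: children BI:{G}, LW:{A,G} ∩→ {G}; cost 0
[col 2] BILRW: children BILW:{G}, R:{G} ∩→ {G}; cost 0
[col 2] BDILRW: children BILRW:{G}, D:{C} ∪→ {C,G}; cost 1
[col 3] BI: children B:{G}, I:{G} ∩→ {G}; cost 0
[col 3] LW: children L:{C}, W:{A} ∪→ {A,C}; cost 1
[col 3] BILW: children BI:{G}, LW:{A,C} ∪→ {A,C,G}; cost 1
[col 3] BILRW: children BILW:{A,C,G}, R:{C} ∩→ {C}; cost 0
[col 3] BDILRW: children BILRW:{C}, D:{A} ∪→ {A,C}; cost 1
[col 4] BI: children B:{C}, I:{C} ∩→ {C}; cost 0
[col 4] LW: children L:{T}, W:{G} ∪→ {G,T}; cost 1
[col 4] BILW: children BI:{C}, LW:{G,T} ∪→ {C,G,T}; cost 1
[col 4] BILRW: children BILW:{C,G,T}, R:{C} ∩→ {C}; cost 0
[col 4] BDILRW: children BILRW:{C}, D:{G} ∪→ {C,G}; cost 1
[col 5] BI: children B:{T}, I:{T} ∩→ {T}; cost 0
[col 5] LW: children L:{A}, W:{A} ∩→ {A}; cost 0
[col 5] BILW: children BI:{T}, LW:{A} ∪→ {A,T}; cost 1
[col 5] BILRW: children BILW:{A,T}, R:{G} ∪→ {A,G,T}; cost 1
[col 5] BDILRW: children BILRW:{A,G,T}, D:{G} ∩→ {G}; cost 0
per-site changes: [3, 3, 2, 3, 3, 2]; total = 16

16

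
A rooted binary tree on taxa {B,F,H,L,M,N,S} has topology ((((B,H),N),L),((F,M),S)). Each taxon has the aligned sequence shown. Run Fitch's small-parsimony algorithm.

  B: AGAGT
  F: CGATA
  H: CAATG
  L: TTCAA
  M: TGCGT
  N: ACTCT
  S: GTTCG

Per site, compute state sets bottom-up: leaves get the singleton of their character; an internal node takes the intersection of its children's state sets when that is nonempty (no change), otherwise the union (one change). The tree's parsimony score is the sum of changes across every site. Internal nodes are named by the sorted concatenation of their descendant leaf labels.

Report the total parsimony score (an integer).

BH@0: {A} ∪ {C} = {A,C} (union, +1)
BHN@0: {A,C} ∩ {A} = {A} (intersection, +0)
BHLN@0: {A} ∪ {T} = {A,T} (union, +1)
FM@0: {C} ∪ {T} = {C,T} (union, +1)
FMS@0: {C,T} ∪ {G} = {C,G,T} (union, +1)
BFHLMNS@0: {A,T} ∩ {C,G,T} = {T} (intersection, +0)
BH@1: {G} ∪ {A} = {A,G} (union, +1)
BHN@1: {A,G} ∪ {C} = {A,C,G} (union, +1)
BHLN@1: {A,C,G} ∪ {T} = {A,C,G,T} (union, +1)
FM@1: {G} ∩ {G} = {G} (intersection, +0)
FMS@1: {G} ∪ {T} = {G,T} (union, +1)
BFHLMNS@1: {A,C,G,T} ∩ {G,T} = {G,T} (intersection, +0)
BH@2: {A} ∩ {A} = {A} (intersection, +0)
BHN@2: {A} ∪ {T} = {A,T} (union, +1)
BHLN@2: {A,T} ∪ {C} = {A,C,T} (union, +1)
FM@2: {A} ∪ {C} = {A,C} (union, +1)
FMS@2: {A,C} ∪ {T} = {A,C,T} (union, +1)
BFHLMNS@2: {A,C,T} ∩ {A,C,T} = {A,C,T} (intersection, +0)
BH@3: {G} ∪ {T} = {G,T} (union, +1)
BHN@3: {G,T} ∪ {C} = {C,G,T} (union, +1)
BHLN@3: {C,G,T} ∪ {A} = {A,C,G,T} (union, +1)
FM@3: {T} ∪ {G} = {G,T} (union, +1)
FMS@3: {G,T} ∪ {C} = {C,G,T} (union, +1)
BFHLMNS@3: {A,C,G,T} ∩ {C,G,T} = {C,G,T} (intersection, +0)
BH@4: {T} ∪ {G} = {G,T} (union, +1)
BHN@4: {G,T} ∩ {T} = {T} (intersection, +0)
BHLN@4: {T} ∪ {A} = {A,T} (union, +1)
FM@4: {A} ∪ {T} = {A,T} (union, +1)
FMS@4: {A,T} ∪ {G} = {A,G,T} (union, +1)
BFHLMNS@4: {A,T} ∩ {A,G,T} = {A,T} (intersection, +0)
per-site changes: [4, 4, 4, 5, 4]; total = 21

21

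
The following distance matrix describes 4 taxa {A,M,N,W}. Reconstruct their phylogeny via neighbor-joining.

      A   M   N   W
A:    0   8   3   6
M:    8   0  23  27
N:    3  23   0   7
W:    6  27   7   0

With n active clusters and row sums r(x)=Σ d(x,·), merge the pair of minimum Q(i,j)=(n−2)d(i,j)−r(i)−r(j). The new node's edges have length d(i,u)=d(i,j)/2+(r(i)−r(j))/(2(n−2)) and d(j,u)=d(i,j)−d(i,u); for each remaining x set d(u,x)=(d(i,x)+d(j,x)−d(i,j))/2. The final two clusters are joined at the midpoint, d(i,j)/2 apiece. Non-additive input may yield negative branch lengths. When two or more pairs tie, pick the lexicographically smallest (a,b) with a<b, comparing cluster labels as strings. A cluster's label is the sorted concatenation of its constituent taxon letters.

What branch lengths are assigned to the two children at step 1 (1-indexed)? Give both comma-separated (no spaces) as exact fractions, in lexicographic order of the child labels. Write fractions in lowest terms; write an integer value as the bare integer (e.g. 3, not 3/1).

-25/4,57/4

1. join A+M (d=8, Q=-59) ⇒ AM; edges |A|=-25/4, |M|=57/4
  updated: d(AM,N)=9, d(AM,W)=25/2
2. join AM+N (d=9, Q=-57/2) ⇒ AMN; edges |AM|=29/4, |N|=7/4
  updated: d(AMN,W)=21/4
3. join AMN+W (d=21/4) ⇒ AMNW; edges |AMN|=21/8, |W|=21/8
final tree: (((A:-25/4,M:57/4):29/4,N:7/4):21/8,W:21/8)
total length: 89/4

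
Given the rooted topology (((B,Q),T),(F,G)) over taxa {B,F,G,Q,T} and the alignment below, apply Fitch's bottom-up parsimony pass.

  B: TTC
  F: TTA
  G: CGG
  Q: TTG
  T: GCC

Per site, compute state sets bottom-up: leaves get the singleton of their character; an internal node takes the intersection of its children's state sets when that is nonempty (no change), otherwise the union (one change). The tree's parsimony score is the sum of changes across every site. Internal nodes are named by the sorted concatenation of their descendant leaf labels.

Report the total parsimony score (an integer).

BQ@0: {T} ∩ {T} = {T} (intersection, +0)
BQT@0: {T} ∪ {G} = {G,T} (union, +1)
FG@0: {T} ∪ {C} = {C,T} (union, +1)
BFGQT@0: {G,T} ∩ {C,T} = {T} (intersection, +0)
BQ@1: {T} ∩ {T} = {T} (intersection, +0)
BQT@1: {T} ∪ {C} = {C,T} (union, +1)
FG@1: {T} ∪ {G} = {G,T} (union, +1)
BFGQT@1: {C,T} ∩ {G,T} = {T} (intersection, +0)
BQ@2: {C} ∪ {G} = {C,G} (union, +1)
BQT@2: {C,G} ∩ {C} = {C} (intersection, +0)
FG@2: {A} ∪ {G} = {A,G} (union, +1)
BFGQT@2: {C} ∪ {A,G} = {A,C,G} (union, +1)
per-site changes: [2, 2, 3]; total = 7

7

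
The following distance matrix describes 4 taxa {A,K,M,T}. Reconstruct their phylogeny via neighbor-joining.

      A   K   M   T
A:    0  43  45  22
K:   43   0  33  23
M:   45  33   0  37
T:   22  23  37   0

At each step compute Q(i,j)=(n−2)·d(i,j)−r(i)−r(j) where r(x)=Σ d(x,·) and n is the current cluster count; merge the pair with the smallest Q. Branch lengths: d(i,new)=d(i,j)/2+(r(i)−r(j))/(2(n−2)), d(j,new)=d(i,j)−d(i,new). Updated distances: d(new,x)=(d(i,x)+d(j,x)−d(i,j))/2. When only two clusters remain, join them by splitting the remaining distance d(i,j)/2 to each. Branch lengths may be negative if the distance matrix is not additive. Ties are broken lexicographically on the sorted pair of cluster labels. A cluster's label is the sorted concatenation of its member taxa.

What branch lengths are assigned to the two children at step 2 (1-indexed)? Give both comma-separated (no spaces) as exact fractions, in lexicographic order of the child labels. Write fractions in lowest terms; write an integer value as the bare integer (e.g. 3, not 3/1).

iteration 1: select A,T (d=22, Q=-148); attach at lengths (18, 4); label the merged cluster AT
  updated: d(AT,K)=22, d(AT,M)=30
iteration 2: select AT,K (d=22, Q=-85); attach at lengths (19/2, 25/2); label the merged cluster AKT
  updated: d(AKT,M)=41/2
iteration 3: select AKT,M (d=41/2); attach at lengths (41/4, 41/4); label the merged cluster AKMT
final tree: (((A:18,T:4):19/2,K:25/2):41/4,M:41/4)
total length: 129/2

19/2,25/2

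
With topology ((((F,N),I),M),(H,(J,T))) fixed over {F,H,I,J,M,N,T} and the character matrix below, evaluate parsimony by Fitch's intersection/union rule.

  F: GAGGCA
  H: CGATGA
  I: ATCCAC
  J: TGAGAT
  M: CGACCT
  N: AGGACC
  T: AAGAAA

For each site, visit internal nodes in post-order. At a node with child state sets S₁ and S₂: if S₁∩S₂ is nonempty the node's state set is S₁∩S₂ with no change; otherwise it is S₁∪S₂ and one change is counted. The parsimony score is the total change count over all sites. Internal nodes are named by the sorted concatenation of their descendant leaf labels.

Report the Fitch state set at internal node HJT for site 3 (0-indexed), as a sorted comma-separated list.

site 0, node FN: F={G} ∪ N={A} → {A,G} (+1)
site 0, node FIN: FN={A,G} ∩ I={A} → {A} (+0)
site 0, node FIMN: FIN={A} ∪ M={C} → {A,C} (+1)
site 0, node JT: J={T} ∪ T={A} → {A,T} (+1)
site 0, node HJT: H={C} ∪ JT={A,T} → {A,C,T} (+1)
site 0, node FHIJMNT: FIMN={A,C} ∩ HJT={A,C,T} → {A,C} (+0)
site 1, node FN: F={A} ∪ N={G} → {A,G} (+1)
site 1, node FIN: FN={A,G} ∪ I={T} → {A,G,T} (+1)
site 1, node FIMN: FIN={A,G,T} ∩ M={G} → {G} (+0)
site 1, node JT: J={G} ∪ T={A} → {A,G} (+1)
site 1, node HJT: H={G} ∩ JT={A,G} → {G} (+0)
site 1, node FHIJMNT: FIMN={G} ∩ HJT={G} → {G} (+0)
site 2, node FN: F={G} ∩ N={G} → {G} (+0)
site 2, node FIN: FN={G} ∪ I={C} → {C,G} (+1)
site 2, node FIMN: FIN={C,G} ∪ M={A} → {A,C,G} (+1)
site 2, node JT: J={A} ∪ T={G} → {A,G} (+1)
site 2, node HJT: H={A} ∩ JT={A,G} → {A} (+0)
site 2, node FHIJMNT: FIMN={A,C,G} ∩ HJT={A} → {A} (+0)
site 3, node FN: F={G} ∪ N={A} → {A,G} (+1)
site 3, node FIN: FN={A,G} ∪ I={C} → {A,C,G} (+1)
site 3, node FIMN: FIN={A,C,G} ∩ M={C} → {C} (+0)
site 3, node JT: J={G} ∪ T={A} → {A,G} (+1)
site 3, node HJT: H={T} ∪ JT={A,G} → {A,G,T} (+1)
site 3, node FHIJMNT: FIMN={C} ∪ HJT={A,G,T} → {A,C,G,T} (+1)
site 4, node FN: F={C} ∩ N={C} → {C} (+0)
site 4, node FIN: FN={C} ∪ I={A} → {A,C} (+1)
site 4, node FIMN: FIN={A,C} ∩ M={C} → {C} (+0)
site 4, node JT: J={A} ∩ T={A} → {A} (+0)
site 4, node HJT: H={G} ∪ JT={A} → {A,G} (+1)
site 4, node FHIJMNT: FIMN={C} ∪ HJT={A,G} → {A,C,G} (+1)
site 5, node FN: F={A} ∪ N={C} → {A,C} (+1)
site 5, node FIN: FN={A,C} ∩ I={C} → {C} (+0)
site 5, node FIMN: FIN={C} ∪ M={T} → {C,T} (+1)
site 5, node JT: J={T} ∪ T={A} → {A,T} (+1)
site 5, node HJT: H={A} ∩ JT={A,T} → {A} (+0)
site 5, node FHIJMNT: FIMN={C,T} ∪ HJT={A} → {A,C,T} (+1)
per-site changes: [4, 3, 3, 5, 3, 4]; total = 22

A,G,T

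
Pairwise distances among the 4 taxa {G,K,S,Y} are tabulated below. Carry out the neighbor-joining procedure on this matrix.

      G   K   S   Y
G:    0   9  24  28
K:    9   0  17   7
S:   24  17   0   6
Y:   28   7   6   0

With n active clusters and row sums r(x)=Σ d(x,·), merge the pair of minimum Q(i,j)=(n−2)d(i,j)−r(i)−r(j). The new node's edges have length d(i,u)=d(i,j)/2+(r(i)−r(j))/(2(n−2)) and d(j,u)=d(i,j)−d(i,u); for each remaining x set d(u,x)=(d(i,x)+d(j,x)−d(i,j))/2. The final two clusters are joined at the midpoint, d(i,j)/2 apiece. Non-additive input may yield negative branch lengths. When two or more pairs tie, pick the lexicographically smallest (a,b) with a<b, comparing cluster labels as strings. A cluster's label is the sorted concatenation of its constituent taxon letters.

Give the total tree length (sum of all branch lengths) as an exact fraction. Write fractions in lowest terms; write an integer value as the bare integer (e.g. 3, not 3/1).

step 1: merge (G,K) at d=9, Q=-76; branch lengths G→23/2, K→-5/2; new cluster GK
  updated: d(GK,S)=16, d(GK,Y)=13
step 2: merge (GK,S) at d=16, Q=-35; branch lengths GK→23/2, S→9/2; new cluster GKS
  updated: d(GKS,Y)=3/2
step 3: merge (GKS,Y) at d=3/2; branch lengths GKS→3/4, Y→3/4; new cluster GKSY
final tree: (((G:23/2,K:-5/2):23/2,S:9/2):3/4,Y:3/4)
total length: 53/2

53/2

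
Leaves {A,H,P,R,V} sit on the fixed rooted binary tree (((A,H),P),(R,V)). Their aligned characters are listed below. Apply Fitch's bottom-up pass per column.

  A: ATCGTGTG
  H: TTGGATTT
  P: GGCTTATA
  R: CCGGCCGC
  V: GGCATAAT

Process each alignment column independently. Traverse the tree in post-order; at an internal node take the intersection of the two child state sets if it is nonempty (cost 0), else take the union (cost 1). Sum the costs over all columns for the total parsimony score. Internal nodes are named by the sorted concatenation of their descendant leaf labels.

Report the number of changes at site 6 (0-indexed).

2

AH@0: {A} ∪ {T} = {A,T} (union, +1)
AHP@0: {A,T} ∪ {G} = {A,G,T} (union, +1)
RV@0: {C} ∪ {G} = {C,G} (union, +1)
AHPRV@0: {A,G,T} ∩ {C,G} = {G} (intersection, +0)
AH@1: {T} ∩ {T} = {T} (intersection, +0)
AHP@1: {T} ∪ {G} = {G,T} (union, +1)
RV@1: {C} ∪ {G} = {C,G} (union, +1)
AHPRV@1: {G,T} ∩ {C,G} = {G} (intersection, +0)
AH@2: {C} ∪ {G} = {C,G} (union, +1)
AHP@2: {C,G} ∩ {C} = {C} (intersection, +0)
RV@2: {G} ∪ {C} = {C,G} (union, +1)
AHPRV@2: {C} ∩ {C,G} = {C} (intersection, +0)
AH@3: {G} ∩ {G} = {G} (intersection, +0)
AHP@3: {G} ∪ {T} = {G,T} (union, +1)
RV@3: {G} ∪ {A} = {A,G} (union, +1)
AHPRV@3: {G,T} ∩ {A,G} = {G} (intersection, +0)
AH@4: {T} ∪ {A} = {A,T} (union, +1)
AHP@4: {A,T} ∩ {T} = {T} (intersection, +0)
RV@4: {C} ∪ {T} = {C,T} (union, +1)
AHPRV@4: {T} ∩ {C,T} = {T} (intersection, +0)
AH@5: {G} ∪ {T} = {G,T} (union, +1)
AHP@5: {G,T} ∪ {A} = {A,G,T} (union, +1)
RV@5: {C} ∪ {A} = {A,C} (union, +1)
AHPRV@5: {A,G,T} ∩ {A,C} = {A} (intersection, +0)
AH@6: {T} ∩ {T} = {T} (intersection, +0)
AHP@6: {T} ∩ {T} = {T} (intersection, +0)
RV@6: {G} ∪ {A} = {A,G} (union, +1)
AHPRV@6: {T} ∪ {A,G} = {A,G,T} (union, +1)
AH@7: {G} ∪ {T} = {G,T} (union, +1)
AHP@7: {G,T} ∪ {A} = {A,G,T} (union, +1)
RV@7: {C} ∪ {T} = {C,T} (union, +1)
AHPRV@7: {A,G,T} ∩ {C,T} = {T} (intersection, +0)
per-site changes: [3, 2, 2, 2, 2, 3, 2, 3]; total = 19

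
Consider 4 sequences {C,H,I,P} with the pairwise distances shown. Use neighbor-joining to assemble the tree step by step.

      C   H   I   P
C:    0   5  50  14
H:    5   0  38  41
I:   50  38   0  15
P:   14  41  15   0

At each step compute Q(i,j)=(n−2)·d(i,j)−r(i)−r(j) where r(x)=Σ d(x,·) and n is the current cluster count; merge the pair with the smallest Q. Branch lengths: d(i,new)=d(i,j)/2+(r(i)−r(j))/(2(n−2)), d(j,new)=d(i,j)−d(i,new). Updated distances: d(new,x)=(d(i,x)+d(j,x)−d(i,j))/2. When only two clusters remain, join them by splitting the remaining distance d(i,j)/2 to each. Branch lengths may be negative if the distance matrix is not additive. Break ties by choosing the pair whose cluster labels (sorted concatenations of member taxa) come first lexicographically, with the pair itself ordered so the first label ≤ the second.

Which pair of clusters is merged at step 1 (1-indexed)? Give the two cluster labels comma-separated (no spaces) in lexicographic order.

C,H

1. join C+H (d=5, Q=-143) ⇒ CH; edges |C|=-5/4, |H|=25/4
  updated: d(CH,I)=83/2, d(CH,P)=25
2. join CH+I (d=83/2, Q=-163/2) ⇒ CHI; edges |CH|=103/4, |I|=63/4
  updated: d(CHI,P)=-3/4
3. join CHI+P (d=-3/4) ⇒ CHIP; edges |CHI|=-3/8, |P|=-3/8
final tree: (((C:-5/4,H:25/4):103/4,I:63/4):-3/8,P:-3/8)
total length: 183/4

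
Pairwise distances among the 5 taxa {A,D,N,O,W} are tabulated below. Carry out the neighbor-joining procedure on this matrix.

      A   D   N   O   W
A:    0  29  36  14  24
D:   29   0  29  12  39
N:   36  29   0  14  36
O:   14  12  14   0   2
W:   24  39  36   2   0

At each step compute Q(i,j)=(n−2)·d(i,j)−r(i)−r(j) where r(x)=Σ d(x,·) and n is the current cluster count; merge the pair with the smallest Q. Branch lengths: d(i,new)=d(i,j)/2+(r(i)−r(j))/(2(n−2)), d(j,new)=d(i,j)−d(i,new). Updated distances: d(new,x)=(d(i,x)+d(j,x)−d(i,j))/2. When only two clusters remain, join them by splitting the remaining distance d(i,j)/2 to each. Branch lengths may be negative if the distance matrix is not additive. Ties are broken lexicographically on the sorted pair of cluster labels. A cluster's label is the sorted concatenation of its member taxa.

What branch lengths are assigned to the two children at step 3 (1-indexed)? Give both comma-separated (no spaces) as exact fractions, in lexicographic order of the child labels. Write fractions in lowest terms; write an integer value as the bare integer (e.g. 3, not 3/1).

1. join D+N (d=29, Q=-137) ⇒ DN; edges |D|=27/2, |N|=31/2
  updated: d(A,DN)=18, d(DN,O)=-3/2, d(DN,W)=23
2. join A+DN (d=18, Q=-119/2) ⇒ ADN; edges |A|=105/8, |DN|=39/8
  updated: d(ADN,O)=-11/4, d(ADN,W)=29/2
3. join ADN+O (d=-11/4, Q=-55/4) ⇒ ADNO; edges |ADN|=39/8, |O|=-61/8
  updated: d(ADNO,W)=77/8
4. join ADNO+W (d=77/8) ⇒ ADNOW; edges |ADNO|=77/16, |W|=77/16
final tree: (((A:105/8,(D:27/2,N:31/2):39/8):39/8,O:-61/8):77/16,W:77/16)
total length: 431/8

39/8,-61/8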